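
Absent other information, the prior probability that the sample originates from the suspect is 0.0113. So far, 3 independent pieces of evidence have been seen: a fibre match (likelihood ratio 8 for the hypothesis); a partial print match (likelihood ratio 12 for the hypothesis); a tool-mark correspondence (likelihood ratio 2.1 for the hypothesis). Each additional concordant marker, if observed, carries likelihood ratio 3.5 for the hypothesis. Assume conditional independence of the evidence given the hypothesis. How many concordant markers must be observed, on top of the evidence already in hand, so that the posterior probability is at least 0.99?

4

Prior odds = 0.0113/0.9887 = 113/9887.
Combined Bayes factor of the evidence already in hand = 8 × 12 × 2.1 = 201.6.
Odds after that evidence = (113/9887) × 201.6 = 113904/49435.
Target odds = 0.99/0.01 = 99.
Need 3.5ⁿ ≥ 99 ÷ (113904/49435) = 543785/12656.
3.5³ = 42.875 falls short of 543785/12656 but 3.5⁴ = 150.0625 reaches it, so n = 4.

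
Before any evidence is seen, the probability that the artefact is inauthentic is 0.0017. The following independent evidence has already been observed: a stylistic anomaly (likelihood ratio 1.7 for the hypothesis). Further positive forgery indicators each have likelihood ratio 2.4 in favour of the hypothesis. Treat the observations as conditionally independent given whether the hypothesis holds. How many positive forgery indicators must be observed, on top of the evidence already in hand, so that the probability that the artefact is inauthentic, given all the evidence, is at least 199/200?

13

Prior odds = 0.0017/0.9983 = 17/9983.
Bayes factor of the evidence already in hand = 1.7.
Odds after that evidence = (17/9983) × 1.7 = 289/99830.
Target odds = 0.995/0.005 = 199.
Need 2.4ⁿ ≥ 199 ÷ (289/99830) = 19866170/289.
2.4¹² ≈36520.3 falls short of 19866170/289 but 2.4¹³ ≈87648.8 reaches it, so n = 13.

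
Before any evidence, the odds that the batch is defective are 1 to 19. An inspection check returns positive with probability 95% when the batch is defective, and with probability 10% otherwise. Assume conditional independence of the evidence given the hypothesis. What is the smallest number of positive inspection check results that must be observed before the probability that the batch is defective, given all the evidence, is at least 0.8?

2

Prior odds = 1/19.
Likelihood ratio of a positive result = 0.95/0.1 = 9.5.
Target odds: 0.8 ÷ 0.2 = 4.
Require 9.5ⁿ ≥ 4 ÷ (1/19) = 76.
9.5¹ = 9.5 falls short of 76 but 9.5² = 90.25 reaches it, so n = 2.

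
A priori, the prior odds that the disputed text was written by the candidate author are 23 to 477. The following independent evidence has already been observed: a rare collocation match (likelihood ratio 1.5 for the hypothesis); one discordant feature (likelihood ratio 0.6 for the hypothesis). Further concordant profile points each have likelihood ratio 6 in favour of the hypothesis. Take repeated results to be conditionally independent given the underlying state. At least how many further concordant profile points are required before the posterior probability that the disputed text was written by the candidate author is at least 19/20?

4

Prior odds = 23/477.
Combined Bayes factor of the evidence already in hand = 1.5 × 0.6 = 0.9.
Odds after that evidence = (23/477) × 0.9 = 23/530.
Target odds = 0.95/0.05 = 19.
Need 6ⁿ ≥ 19 ÷ (23/530) = 10070/23.
6³ = 216 falls short of 10070/23 but 6⁴ = 1296 reaches it, so n = 4.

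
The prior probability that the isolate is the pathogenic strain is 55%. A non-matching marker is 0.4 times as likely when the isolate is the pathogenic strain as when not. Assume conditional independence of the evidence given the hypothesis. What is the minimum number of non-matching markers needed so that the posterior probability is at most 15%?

3

Prior odds = 0.55/0.45 = 11/9.
Likelihood ratio per non-matching marker = 0.4.
Target odds: 0.15 ÷ 0.85 = 3/17.
Need (11/9) × 0.4ⁿ ≤ 3/17, i.e. 0.4ⁿ ≤ 27/187.
0.4² = 0.16 is still above 27/187 but 0.4³ = 0.064 is at or below it, so n = 3.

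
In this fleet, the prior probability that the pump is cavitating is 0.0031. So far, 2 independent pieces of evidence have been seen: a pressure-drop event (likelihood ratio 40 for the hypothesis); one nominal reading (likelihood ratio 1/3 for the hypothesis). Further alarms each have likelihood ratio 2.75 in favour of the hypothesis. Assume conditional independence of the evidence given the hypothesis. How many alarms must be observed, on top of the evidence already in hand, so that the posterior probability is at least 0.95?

7

Prior odds = 0.0031/0.9969 = 31/9969.
Combined Bayes factor of the evidence already in hand = 40 × (1/3) = 40/3.
Odds after that evidence = (31/9969) × 40/3 = 1240/29907.
Target odds = 0.95/0.05 = 19.
Need 2.75ⁿ ≥ 19 ÷ (1240/29907) = 568233/1240.
2.75⁶ = 1771561/4096 falls short of 568233/1240 but 2.75⁷ = 19487171/16384 reaches it, so n = 7.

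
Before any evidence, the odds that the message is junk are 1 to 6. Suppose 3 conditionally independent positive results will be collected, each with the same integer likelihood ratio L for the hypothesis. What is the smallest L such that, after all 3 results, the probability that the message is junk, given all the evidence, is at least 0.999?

19

Prior odds = 1/6.
Target odds = 0.999/0.001 = 999.
Need L³ ≥ 999 ÷ (1/6) = 5994.
18³ = 5832 < 5994 ≤ 6859 = 19³, so L = 19.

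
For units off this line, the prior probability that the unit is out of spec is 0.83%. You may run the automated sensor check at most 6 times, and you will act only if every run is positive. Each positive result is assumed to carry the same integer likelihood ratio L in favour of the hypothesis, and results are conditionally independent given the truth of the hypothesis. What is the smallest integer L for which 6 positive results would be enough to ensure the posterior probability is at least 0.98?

5

Prior odds = 0.0083/0.9917 = 83/9917.
Target odds = 0.98/0.02 = 49.
Need L⁶ ≥ 49 ÷ (83/9917) = 485933/83.
4⁶ = 4096 < 485933/83 ≤ 15625 = 5⁶, so L = 5.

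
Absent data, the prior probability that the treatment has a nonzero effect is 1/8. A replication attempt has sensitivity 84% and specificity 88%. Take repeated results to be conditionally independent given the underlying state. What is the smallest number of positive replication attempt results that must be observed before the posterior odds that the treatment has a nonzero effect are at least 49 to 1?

Prior odds = 0.125/0.875 = 1/7.
False-positive rate = 1 − 0.88 = 0.12; likelihood ratio of a positive = 0.84/0.12 = 7.
Target odds = 49.
Require 7ⁿ ≥ 49 ÷ (1/7) = 343.
7² = 49 falls short of 343 but 7³ = 343 reaches it, so n = 3.

3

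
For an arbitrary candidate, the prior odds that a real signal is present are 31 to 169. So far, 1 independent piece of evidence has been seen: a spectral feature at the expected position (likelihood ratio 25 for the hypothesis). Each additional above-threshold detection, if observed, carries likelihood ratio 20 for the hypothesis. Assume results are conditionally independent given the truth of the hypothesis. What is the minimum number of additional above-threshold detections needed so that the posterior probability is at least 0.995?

2

Prior odds = 31/169.
Bayes factor of the evidence already in hand = 25.
Odds after that evidence = (31/169) × 25 = 775/169.
Target odds = 0.995/0.005 = 199.
Need 20ⁿ ≥ 199 ÷ (775/169) = 33631/775.
20¹ = 20 falls short of 33631/775 but 20² = 400 reaches it, so n = 2.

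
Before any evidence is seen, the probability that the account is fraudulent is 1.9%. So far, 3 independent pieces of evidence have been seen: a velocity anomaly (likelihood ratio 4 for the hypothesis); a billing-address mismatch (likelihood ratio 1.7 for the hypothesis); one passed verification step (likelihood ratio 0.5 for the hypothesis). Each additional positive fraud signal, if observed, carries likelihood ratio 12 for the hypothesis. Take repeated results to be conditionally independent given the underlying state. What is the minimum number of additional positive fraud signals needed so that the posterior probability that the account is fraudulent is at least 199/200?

4

Prior odds = 0.019/0.981 = 19/981.
Combined Bayes factor of the evidence already in hand = 4 × 1.7 × 0.5 = 3.4.
Odds after that evidence = (19/981) × 3.4 = 323/4905.
Target odds = 0.995/0.005 = 199.
Need 12ⁿ ≥ 199 ÷ (323/4905) = 976095/323.
12³ = 1728 falls short of 976095/323 but 12⁴ = 20736 reaches it, so n = 4.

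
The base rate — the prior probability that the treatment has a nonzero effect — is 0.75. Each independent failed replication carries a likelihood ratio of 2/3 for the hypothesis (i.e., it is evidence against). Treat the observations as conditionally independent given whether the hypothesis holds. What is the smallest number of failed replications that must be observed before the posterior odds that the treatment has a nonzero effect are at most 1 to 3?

Prior odds = 0.75/0.25 = 3.
Likelihood ratio per failed replication = 2/3.
Target odds = 1/3.
Require (2/3)ⁿ ≤ 1/3 ÷ 3 = 1/9.
(2/3)⁵ = 32/243 is still above 1/9 but (2/3)⁶ = 64/729 is at or below it, so n = 6.

6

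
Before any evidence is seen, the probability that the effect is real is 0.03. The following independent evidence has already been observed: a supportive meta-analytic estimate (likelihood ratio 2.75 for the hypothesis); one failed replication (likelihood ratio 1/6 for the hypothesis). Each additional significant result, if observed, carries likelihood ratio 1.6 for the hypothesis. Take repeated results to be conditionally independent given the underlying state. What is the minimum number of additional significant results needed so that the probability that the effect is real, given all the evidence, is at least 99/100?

19

Prior odds = 0.03/0.97 = 3/97.
Combined Bayes factor of the evidence already in hand = 2.75 × (1/6) = 11/24.
Odds after that evidence = (3/97) × 11/24 = 11/776.
Target odds = 0.99/0.01 = 99.
Need 1.6ⁿ ≥ 99 ÷ (11/776) = 6984.
1.6¹⁸ ≈4722.37 falls short of 6984 but 1.6¹⁹ ≈7555.79 reaches it, so n = 19.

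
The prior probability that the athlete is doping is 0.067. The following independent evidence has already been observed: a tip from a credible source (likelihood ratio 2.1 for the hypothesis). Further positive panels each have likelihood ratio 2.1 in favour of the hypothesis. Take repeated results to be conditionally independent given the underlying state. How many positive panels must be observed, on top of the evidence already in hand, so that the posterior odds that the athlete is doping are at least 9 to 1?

Prior odds = 0.067/0.933 = 67/933.
Bayes factor of the evidence already in hand = 2.1.
Odds after that evidence = (67/933) × 2.1 = 469/3110.
Target odds = 9.
Need 2.1ⁿ ≥ 9 ÷ (469/3110) = 27990/469.
2.1⁵ = 4084101/100000 falls short of 27990/469 but 2.1⁶ = 85766121/1000000 reaches it, so n = 6.

6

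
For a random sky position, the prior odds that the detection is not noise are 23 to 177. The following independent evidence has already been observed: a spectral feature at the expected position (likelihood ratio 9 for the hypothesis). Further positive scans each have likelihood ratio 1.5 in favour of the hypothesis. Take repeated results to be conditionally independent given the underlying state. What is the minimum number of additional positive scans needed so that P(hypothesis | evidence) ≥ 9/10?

Prior odds = 23/177.
Bayes factor of the evidence already in hand = 9.
Odds after that evidence = (23/177) × 9 = 69/59.
Target odds = 0.9/0.1 = 9.
Need 1.5ⁿ ≥ 9 ÷ (69/59) = 177/23.
1.5⁵ = 7.59375 falls short of 177/23 but 1.5⁶ = 11.390625 reaches it, so n = 6.

6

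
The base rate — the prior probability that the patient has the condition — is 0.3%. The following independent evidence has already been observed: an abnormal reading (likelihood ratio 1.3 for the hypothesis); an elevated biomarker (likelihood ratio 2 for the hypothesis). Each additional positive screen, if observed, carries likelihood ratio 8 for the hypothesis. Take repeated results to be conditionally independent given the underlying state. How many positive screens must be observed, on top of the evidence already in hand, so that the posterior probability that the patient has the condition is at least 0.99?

Prior odds = 0.003/0.997 = 3/997.
Combined Bayes factor of the evidence already in hand = 1.3 × 2 = 2.6.
Odds after that evidence = (3/997) × 2.6 = 39/4985.
Target odds = 0.99/0.01 = 99.
Need 8ⁿ ≥ 99 ÷ (39/4985) = 164505/13.
8⁴ = 4096 falls short of 164505/13 but 8⁵ = 32768 reaches it, so n = 5.

5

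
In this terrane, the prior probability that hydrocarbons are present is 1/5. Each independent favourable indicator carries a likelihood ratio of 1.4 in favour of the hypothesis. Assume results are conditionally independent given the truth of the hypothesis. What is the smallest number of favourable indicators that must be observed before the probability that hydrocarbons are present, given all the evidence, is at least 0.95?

13

Prior odds = 0.2/0.8 = 0.25.
Likelihood ratio per favourable indicator = 1.4.
Target posterior odds = 0.95/0.05 = 19.
Require 1.4ⁿ ≥ 19 ÷ 0.25 = 76.
1.4¹² ≈56.6939 falls short of 76 but 1.4¹³ ≈79.3715 reaches it, so n = 13.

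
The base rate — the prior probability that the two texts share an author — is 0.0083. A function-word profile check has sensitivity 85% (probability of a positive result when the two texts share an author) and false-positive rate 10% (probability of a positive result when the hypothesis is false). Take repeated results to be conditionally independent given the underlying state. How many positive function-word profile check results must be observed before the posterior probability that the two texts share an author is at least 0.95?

Prior odds: 0.0083 ÷ 0.9917 = 83/9917.
Likelihood ratio of a positive result = 0.85/0.1 = 8.5.
Target odds: 0.95 ÷ 0.05 = 19.
Need (83/9917) × 8.5ⁿ ≥ 19, i.e. 8.5ⁿ ≥ 188423/83.
8.5³ = 614.125 falls short of 188423/83 but 8.5⁴ = 5220.0625 reaches it, so n = 4.

4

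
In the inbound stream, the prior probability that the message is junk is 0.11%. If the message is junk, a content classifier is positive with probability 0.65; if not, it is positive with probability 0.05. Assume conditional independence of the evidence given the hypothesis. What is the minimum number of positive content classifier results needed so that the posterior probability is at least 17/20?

4

Prior odds: 0.0011 ÷ 0.9989 = 11/9989.
Likelihood ratio of a positive = 0.65/0.05 = 13.
Target posterior odds = 0.85/0.15 = 17/3.
Require 13ⁿ ≥ 17/3 ÷ (11/9989) = 169813/33.
13³ = 2197 falls short of 169813/33 but 13⁴ = 28561 reaches it, so n = 4.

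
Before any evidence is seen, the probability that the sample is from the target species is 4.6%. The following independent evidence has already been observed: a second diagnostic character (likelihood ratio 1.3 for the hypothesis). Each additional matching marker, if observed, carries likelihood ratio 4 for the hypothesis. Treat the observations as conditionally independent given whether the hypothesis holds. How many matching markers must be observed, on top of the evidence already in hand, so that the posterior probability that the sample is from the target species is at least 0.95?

Prior odds = 0.046/0.954 = 23/477.
Bayes factor of the evidence already in hand = 1.3.
Odds after that evidence = (23/477) × 1.3 = 299/4770.
Target odds = 0.95/0.05 = 19.
Need 4ⁿ ≥ 19 ÷ (299/4770) = 90630/299.
4⁴ = 256 falls short of 90630/299 but 4⁵ = 1024 reaches it, so n = 5.

5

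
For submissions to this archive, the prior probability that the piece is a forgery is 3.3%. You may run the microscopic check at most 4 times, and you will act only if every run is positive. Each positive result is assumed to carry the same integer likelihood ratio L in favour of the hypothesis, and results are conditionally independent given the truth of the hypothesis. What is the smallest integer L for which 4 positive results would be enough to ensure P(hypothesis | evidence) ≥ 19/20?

Prior odds = 0.033/0.967 = 33/967.
Target odds = 0.95/0.05 = 19.
Need L⁴ ≥ 19 ÷ (33/967) = 18373/33.
4⁴ = 256 < 18373/33 ≤ 625 = 5⁴, so L = 5.

5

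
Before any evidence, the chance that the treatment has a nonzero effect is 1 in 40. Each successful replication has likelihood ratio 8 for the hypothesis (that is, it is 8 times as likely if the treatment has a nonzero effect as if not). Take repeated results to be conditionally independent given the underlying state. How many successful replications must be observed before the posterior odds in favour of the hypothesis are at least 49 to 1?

4

Prior odds = 0.025/0.975 = 1/39.
Likelihood ratio per successful replication = 8.
Target odds = 49.
Require 8ⁿ ≥ 49 ÷ (1/39) = 1911.
8³ = 512 falls short of 1911 but 8⁴ = 4096 reaches it, so n = 4.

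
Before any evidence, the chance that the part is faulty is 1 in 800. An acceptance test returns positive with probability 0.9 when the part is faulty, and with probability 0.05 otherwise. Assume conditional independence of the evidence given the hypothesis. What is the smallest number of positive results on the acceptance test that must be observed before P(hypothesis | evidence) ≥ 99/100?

Prior odds: 0.00125 ÷ 0.99875 = 1/799.
Likelihood ratio of a positive result = 0.9/0.05 = 18.
Target odds: 0.99 ÷ 0.01 = 99.
Require 18ⁿ ≥ 99 ÷ (1/799) = 79101.
18³ = 5832 falls short of 79101 but 18⁴ = 104976 reaches it, so n = 4.

4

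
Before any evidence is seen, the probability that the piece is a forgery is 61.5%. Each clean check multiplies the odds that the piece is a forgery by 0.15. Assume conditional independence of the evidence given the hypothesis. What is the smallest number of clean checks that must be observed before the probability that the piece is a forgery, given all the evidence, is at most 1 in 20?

Prior odds = 0.615/0.385 = 123/77.
Likelihood ratio per clean check = 0.15.
Target posterior odds = 0.05/0.95 = 1/19.
Need (123/77) × 0.15ⁿ ≤ 1/19, i.e. 0.15ⁿ ≤ 77/2337.
0.15¹ = 0.15 is still above 77/2337 but 0.15² = 0.0225 is at or below it, so n = 2.

2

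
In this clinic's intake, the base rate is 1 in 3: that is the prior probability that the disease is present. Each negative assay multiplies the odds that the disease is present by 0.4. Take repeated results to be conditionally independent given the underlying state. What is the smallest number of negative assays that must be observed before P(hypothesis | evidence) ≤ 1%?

5

Prior odds: (1/3) ÷ (2/3) = 0.5.
Likelihood ratio per negative assay = 0.4.
Target posterior odds = 0.01/0.99 = 1/99.
Require 0.4ⁿ ≤ 1/99 ÷ 0.5 = 2/99.
0.4⁴ = 0.0256 is still above 2/99 but 0.4⁵ = 0.01024 is at or below it, so n = 5.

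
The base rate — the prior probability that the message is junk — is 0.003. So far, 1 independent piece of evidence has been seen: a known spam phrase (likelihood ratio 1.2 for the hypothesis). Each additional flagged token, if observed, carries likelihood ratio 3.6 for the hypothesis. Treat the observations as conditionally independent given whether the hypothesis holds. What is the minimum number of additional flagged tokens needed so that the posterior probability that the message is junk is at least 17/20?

6

Prior odds = 0.003/0.997 = 3/997.
Bayes factor of the evidence already in hand = 1.2.
Odds after that evidence = (3/997) × 1.2 = 18/4985.
Target odds = 0.85/0.15 = 17/3.
Need 3.6ⁿ ≥ 17/3 ÷ (18/4985) = 84745/54.
3.6⁵ = 604.66176 falls short of 84745/54 but 3.6⁶ = 34012224/15625 reaches it, so n = 6.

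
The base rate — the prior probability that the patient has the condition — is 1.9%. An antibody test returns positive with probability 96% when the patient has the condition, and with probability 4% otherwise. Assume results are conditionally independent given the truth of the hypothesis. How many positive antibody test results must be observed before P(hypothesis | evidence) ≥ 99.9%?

Prior odds = 0.019/0.981 = 19/981.
Likelihood ratio of a positive result = 0.96/0.04 = 24.
Target posterior odds = 0.999/0.001 = 999.
Need (19/981) × 24ⁿ ≥ 999, i.e. 24ⁿ ≥ 980019/19.
24³ = 13824 falls short of 980019/19 but 24⁴ = 331776 reaches it, so n = 4.

4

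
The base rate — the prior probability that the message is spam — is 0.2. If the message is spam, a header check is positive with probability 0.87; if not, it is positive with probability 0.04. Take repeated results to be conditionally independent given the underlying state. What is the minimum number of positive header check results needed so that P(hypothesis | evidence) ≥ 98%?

Prior odds: 0.2 ÷ 0.8 = 0.25.
Likelihood ratio of a positive = 0.87/0.04 = 21.75.
Target odds: 0.98 ÷ 0.02 = 49.
Need 0.25 × 21.75ⁿ ≥ 49, i.e. 21.75ⁿ ≥ 196.
21.75¹ = 21.75 falls short of 196 but 21.75² = 473.0625 reaches it, so n = 2.

2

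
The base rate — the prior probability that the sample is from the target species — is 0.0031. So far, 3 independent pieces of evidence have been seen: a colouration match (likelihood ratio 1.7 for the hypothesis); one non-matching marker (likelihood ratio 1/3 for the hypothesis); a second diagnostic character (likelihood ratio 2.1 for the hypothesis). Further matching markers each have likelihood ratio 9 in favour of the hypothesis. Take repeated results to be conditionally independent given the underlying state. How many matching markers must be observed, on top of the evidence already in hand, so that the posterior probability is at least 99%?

5

Prior odds = 0.0031/0.9969 = 31/9969.
Combined Bayes factor of the evidence already in hand = 1.7 × (1/3) × 2.1 = 1.19.
Odds after that evidence = (31/9969) × 1.19 = 3689/996900.
Target odds = 0.99/0.01 = 99.
Need 9ⁿ ≥ 99 ÷ (3689/996900) = 98693100/3689.
9⁴ = 6561 falls short of 98693100/3689 but 9⁵ = 59049 reaches it, so n = 5.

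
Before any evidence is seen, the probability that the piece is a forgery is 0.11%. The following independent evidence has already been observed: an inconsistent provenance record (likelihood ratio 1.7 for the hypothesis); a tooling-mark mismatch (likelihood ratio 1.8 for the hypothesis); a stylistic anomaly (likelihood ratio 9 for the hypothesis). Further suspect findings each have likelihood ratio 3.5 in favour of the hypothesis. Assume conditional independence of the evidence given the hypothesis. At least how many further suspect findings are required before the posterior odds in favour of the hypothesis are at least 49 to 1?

6

Prior odds = 0.0011/0.9989 = 11/9989.
Combined Bayes factor of the evidence already in hand = 1.7 × 1.8 × 9 = 27.54.
Odds after that evidence = (11/9989) × 27.54 = 15147/499450.
Target odds = 49.
Need 3.5ⁿ ≥ 49 ÷ (15147/499450) = 24473050/15147.
3.5⁵ = 525.21875 falls short of 24473050/15147 but 3.5⁶ = 1838.265625 reaches it, so n = 6.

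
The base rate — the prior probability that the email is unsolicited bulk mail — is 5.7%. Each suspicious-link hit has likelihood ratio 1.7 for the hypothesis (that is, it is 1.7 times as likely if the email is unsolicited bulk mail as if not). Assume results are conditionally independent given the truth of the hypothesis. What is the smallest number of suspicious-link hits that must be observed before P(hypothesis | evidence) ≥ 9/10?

Prior odds = 0.057/0.943 = 57/943.
Likelihood ratio per suspicious-link hit = 1.7.
Target posterior odds = 0.9/0.1 = 9.
Need (57/943) × 1.7ⁿ ≥ 9, i.e. 1.7ⁿ ≥ 2829/19.
1.7⁹ ≈118.588 falls short of 2829/19 but 1.7¹⁰ ≈201.599 reaches it, so n = 10.

10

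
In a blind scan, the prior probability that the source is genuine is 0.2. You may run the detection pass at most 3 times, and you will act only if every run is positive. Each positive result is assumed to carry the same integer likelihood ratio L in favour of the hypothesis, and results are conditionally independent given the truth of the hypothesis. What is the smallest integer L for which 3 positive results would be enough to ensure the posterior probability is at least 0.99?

8

Prior odds = 0.2/0.8 = 0.25.
Target odds = 0.99/0.01 = 99.
Need L³ ≥ 99 ÷ 0.25 = 396.
7³ = 343 < 396 ≤ 512 = 8³, so L = 8.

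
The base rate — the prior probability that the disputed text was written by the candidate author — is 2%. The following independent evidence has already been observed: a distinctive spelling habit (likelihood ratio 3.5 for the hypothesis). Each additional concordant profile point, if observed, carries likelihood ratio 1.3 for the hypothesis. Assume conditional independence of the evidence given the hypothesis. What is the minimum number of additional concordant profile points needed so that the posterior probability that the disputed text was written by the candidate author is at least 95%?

22

Prior odds = 0.02/0.98 = 1/49.
Bayes factor of the evidence already in hand = 3.5.
Odds after that evidence = (1/49) × 3.5 = 1/14.
Target odds = 0.95/0.05 = 19.
Need 1.3ⁿ ≥ 19 ÷ (1/14) = 266.
1.3²¹ ≈247.065 falls short of 266 but 1.3²² ≈321.184 reaches it, so n = 22.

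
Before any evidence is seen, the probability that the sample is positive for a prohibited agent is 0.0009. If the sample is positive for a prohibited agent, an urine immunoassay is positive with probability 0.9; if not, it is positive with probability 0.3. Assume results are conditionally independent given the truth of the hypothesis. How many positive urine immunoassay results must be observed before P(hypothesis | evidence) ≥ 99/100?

11

Prior odds: 0.0009 ÷ 0.9991 = 9/9991.
Likelihood ratio of a positive = 0.9/0.3 = 3.
Target posterior odds = 0.99/0.01 = 99.
Require 3ⁿ ≥ 99 ÷ (9/9991) = 109901.
3¹⁰ = 59049 falls short of 109901 but 3¹¹ = 177147 reaches it, so n = 11.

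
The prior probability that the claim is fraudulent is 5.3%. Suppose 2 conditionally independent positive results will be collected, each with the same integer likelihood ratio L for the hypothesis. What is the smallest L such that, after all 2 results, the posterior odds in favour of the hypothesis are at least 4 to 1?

9

Prior odds = 0.053/0.947 = 53/947.
Target odds = 4.
Need L² ≥ 4 ÷ (53/947) = 3788/53.
8² = 64 < 3788/53 ≤ 81 = 9², so L = 9.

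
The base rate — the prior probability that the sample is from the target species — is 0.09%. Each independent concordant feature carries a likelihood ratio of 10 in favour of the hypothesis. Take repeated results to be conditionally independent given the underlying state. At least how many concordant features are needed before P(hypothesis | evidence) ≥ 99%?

6

Prior odds = 0.0009/0.9991 = 9/9991.
Likelihood ratio per concordant feature = 10.
Target posterior odds = 0.99/0.01 = 99.
Need (9/9991) × 10ⁿ ≥ 99, i.e. 10ⁿ ≥ 109901.
10⁵ = 100000 falls short of 109901 but 10⁶ = 1000000 reaches it, so n = 6.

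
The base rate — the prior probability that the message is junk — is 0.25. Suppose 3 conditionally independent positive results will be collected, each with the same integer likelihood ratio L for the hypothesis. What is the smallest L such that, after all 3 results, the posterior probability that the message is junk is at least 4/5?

Prior odds = 0.25/0.75 = 1/3.
Target odds = 0.8/0.2 = 4.
Need L³ ≥ 4 ÷ (1/3) = 12.
2³ = 8 < 12 ≤ 27 = 3³, so L = 3.

3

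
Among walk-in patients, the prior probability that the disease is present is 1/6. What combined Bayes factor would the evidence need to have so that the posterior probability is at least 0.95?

Prior odds = (1/6)/(5/6) = 0.2.
Target odds = 0.95/0.05 = 19.
Required Bayes factor = 19 ÷ 0.2 = 95.

95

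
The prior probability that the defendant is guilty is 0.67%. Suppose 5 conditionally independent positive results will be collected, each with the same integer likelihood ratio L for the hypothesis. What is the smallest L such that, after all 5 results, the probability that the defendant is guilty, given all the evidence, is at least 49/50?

Prior odds = 0.0067/0.9933 = 67/9933.
Target odds = 0.98/0.02 = 49.
Need L⁵ ≥ 49 ÷ (67/9933) = 486717/67.
5⁵ = 3125 < 486717/67 ≤ 7776 = 6⁵, so L = 6.

6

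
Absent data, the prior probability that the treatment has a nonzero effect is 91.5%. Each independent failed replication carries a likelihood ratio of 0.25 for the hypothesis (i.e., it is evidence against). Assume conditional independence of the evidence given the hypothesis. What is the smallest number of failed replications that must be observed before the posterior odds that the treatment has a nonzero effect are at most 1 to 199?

6

Prior odds: 0.915 ÷ 0.085 = 183/17.
Likelihood ratio per failed replication = 0.25.
Target odds = 1/199.
Require 0.25ⁿ ≤ 1/199 ÷ (183/17) = 17/36417.
0.25⁵ = 1/1024 is still above 17/36417 but 0.25⁶ = 1/4096 is at or below it, so n = 6.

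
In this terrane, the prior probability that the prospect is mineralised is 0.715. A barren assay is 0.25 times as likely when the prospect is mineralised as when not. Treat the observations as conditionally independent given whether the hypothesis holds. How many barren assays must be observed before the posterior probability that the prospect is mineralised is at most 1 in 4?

2

Prior odds: 0.715 ÷ 0.285 = 143/57.
Likelihood ratio per barren assay = 0.25.
Target posterior odds = 0.25/0.75 = 1/3.
Require 0.25ⁿ ≤ 1/3 ÷ (143/57) = 19/143.
0.25¹ = 0.25 is still above 19/143 but 0.25² = 0.0625 is at or below it, so n = 2.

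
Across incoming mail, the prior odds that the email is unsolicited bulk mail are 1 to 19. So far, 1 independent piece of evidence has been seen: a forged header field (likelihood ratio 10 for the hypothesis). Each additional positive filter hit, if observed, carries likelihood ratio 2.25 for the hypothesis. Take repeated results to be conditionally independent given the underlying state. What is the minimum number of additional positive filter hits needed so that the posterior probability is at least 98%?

6

Prior odds = 1/19.
Bayes factor of the evidence already in hand = 10.
Odds after that evidence = (1/19) × 10 = 10/19.
Target odds = 0.98/0.02 = 49.
Need 2.25ⁿ ≥ 49 ÷ (10/19) = 93.1.
2.25⁵ = 59049/1024 falls short of 93.1 but 2.25⁶ = 531441/4096 reaches it, so n = 6.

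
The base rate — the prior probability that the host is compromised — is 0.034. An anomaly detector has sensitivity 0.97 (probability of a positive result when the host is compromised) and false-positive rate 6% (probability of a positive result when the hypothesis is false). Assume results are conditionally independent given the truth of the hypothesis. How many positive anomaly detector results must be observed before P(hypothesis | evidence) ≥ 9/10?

Prior odds = 0.034/0.966 = 17/483.
Likelihood ratio of a positive result = 0.97/0.06 = 97/6.
Target odds: 0.9 ÷ 0.1 = 9.
Require (97/6)ⁿ ≥ 9 ÷ (17/483) = 4347/17.
(97/6)¹ = 97/6 falls short of 4347/17 but (97/6)² = 9409/36 reaches it, so n = 2.

2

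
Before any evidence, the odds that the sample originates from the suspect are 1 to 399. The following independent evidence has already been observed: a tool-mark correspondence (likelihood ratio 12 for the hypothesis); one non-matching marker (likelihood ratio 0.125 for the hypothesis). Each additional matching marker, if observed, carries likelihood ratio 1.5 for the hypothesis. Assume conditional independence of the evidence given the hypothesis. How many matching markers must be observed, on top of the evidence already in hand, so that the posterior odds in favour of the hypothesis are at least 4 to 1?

Prior odds = 1/399.
Combined Bayes factor of the evidence already in hand = 12 × 0.125 = 1.5.
Odds after that evidence = (1/399) × 1.5 = 1/266.
Target odds = 4.
Need 1.5ⁿ ≥ 4 ÷ (1/266) = 1064.
1.5¹⁷ = 129140163/131072 falls short of 1064 but 1.5¹⁸ = 387420489/262144 reaches it, so n = 18.

18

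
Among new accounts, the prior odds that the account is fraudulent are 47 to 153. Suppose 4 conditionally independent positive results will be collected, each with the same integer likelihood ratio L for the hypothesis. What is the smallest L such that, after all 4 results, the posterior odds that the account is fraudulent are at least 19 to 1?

3

Prior odds = 47/153.
Target odds = 19.
Need L⁴ ≥ 19 ÷ (47/153) = 2907/47.
2⁴ = 16 < 2907/47 ≤ 81 = 3⁴, so L = 3.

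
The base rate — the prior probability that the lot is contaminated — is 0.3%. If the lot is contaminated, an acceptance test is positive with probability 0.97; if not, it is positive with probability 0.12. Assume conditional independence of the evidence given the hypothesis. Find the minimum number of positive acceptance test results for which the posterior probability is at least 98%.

Prior odds: 0.003 ÷ 0.997 = 3/997.
Likelihood ratio of a positive = 0.97/0.12 = 97/12.
Target posterior odds = 0.98/0.02 = 49.
Require (97/12)ⁿ ≥ 49 ÷ (3/997) = 48853/3.
(97/12)⁴ = 88529281/20736 falls short of 48853/3 but (97/12)⁵ ≈34510.6 reaches it, so n = 5.

5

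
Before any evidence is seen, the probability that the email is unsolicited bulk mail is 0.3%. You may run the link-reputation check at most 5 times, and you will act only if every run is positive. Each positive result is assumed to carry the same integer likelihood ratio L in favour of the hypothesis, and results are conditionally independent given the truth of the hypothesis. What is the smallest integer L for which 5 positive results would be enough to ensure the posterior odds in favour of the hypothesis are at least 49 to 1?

7

Prior odds = 0.003/0.997 = 3/997.
Target odds = 49.
Need L⁵ ≥ 49 ÷ (3/997) = 48853/3.
6⁵ = 7776 < 48853/3 ≤ 16807 = 7⁵, so L = 7.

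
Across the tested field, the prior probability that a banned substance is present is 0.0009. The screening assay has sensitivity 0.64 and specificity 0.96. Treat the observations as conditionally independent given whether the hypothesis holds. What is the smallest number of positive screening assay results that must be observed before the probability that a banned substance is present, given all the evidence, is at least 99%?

5

Prior odds: 0.0009 ÷ 0.9991 = 9/9991.
False-positive rate = 1 − 0.96 = 0.04; likelihood ratio of a positive = 0.64/0.04 = 16.
Target posterior odds = 0.99/0.01 = 99.
Need (9/9991) × 16ⁿ ≥ 99, i.e. 16ⁿ ≥ 109901.
16⁴ = 65536 falls short of 109901 but 16⁵ = 1048576 reaches it, so n = 5.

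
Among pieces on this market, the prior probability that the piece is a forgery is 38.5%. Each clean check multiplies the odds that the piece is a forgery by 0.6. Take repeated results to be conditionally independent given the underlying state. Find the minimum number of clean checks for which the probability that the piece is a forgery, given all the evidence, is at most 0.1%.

13

Prior odds: 0.385 ÷ 0.615 = 77/123.
Likelihood ratio per clean check = 0.6.
Target odds: 0.001 ÷ 0.999 = 1/999.
Require 0.6ⁿ ≤ 1/999 ÷ (77/123) = 41/25641.
0.6¹² = 531441/244140625 is still above 41/25641 but 0.6¹³ ≈0.00130607 is at or below it, so n = 13.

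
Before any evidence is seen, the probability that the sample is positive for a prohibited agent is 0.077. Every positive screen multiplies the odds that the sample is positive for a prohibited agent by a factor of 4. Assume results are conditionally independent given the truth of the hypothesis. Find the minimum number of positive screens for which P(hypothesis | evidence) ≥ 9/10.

Prior odds: 0.077 ÷ 0.923 = 77/923.
Likelihood ratio per positive screen = 4.
Target posterior odds = 0.9/0.1 = 9.
Need (77/923) × 4ⁿ ≥ 9, i.e. 4ⁿ ≥ 8307/77.
4³ = 64 falls short of 8307/77 but 4⁴ = 256 reaches it, so n = 4.

4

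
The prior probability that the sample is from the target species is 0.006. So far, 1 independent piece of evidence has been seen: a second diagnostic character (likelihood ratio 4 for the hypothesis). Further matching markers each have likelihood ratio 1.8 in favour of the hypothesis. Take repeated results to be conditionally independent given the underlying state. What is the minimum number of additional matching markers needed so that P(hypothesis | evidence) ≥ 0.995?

16

Prior odds = 0.006/0.994 = 3/497.
Bayes factor of the evidence already in hand = 4.
Odds after that evidence = (3/497) × 4 = 12/497.
Target odds = 0.995/0.005 = 199.
Need 1.8ⁿ ≥ 199 ÷ (12/497) = 98903/12.
1.8¹⁵ ≈6746.64 falls short of 98903/12 but 1.8¹⁶ ≈12144 reaches it, so n = 16.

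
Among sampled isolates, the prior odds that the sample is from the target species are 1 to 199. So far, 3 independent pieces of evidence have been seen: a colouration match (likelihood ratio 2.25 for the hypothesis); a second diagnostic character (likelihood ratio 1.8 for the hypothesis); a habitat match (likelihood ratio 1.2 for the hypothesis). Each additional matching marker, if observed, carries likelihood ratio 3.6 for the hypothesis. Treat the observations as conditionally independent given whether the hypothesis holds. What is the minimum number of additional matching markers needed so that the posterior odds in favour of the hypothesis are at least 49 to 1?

6

Prior odds = 1/199.
Combined Bayes factor of the evidence already in hand = 2.25 × 1.8 × 1.2 = 4.86.
Odds after that evidence = (1/199) × 4.86 = 243/9950.
Target odds = 49.
Need 3.6ⁿ ≥ 49 ÷ (243/9950) = 487550/243.
3.6⁵ = 604.66176 falls short of 487550/243 but 3.6⁶ = 34012224/15625 reaches it, so n = 6.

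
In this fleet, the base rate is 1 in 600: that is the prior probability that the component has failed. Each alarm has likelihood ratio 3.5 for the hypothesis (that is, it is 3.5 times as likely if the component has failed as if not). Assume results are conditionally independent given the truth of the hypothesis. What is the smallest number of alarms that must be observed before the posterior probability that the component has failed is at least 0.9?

7

Prior odds: (1/600) ÷ (599/600) = 1/599.
Likelihood ratio per alarm = 3.5.
Target odds: 0.9 ÷ 0.1 = 9.
Need (1/599) × 3.5ⁿ ≥ 9, i.e. 3.5ⁿ ≥ 5391.
3.5⁶ = 1838.265625 falls short of 5391 but 3.5⁷ = 823543/128 reaches it, so n = 7.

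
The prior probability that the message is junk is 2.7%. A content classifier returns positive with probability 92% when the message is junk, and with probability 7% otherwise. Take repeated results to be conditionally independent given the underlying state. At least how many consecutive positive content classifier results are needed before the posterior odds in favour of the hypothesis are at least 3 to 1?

Prior odds = 0.027/0.973 = 27/973.
Likelihood ratio of a positive result = 0.92/0.07 = 92/7.
Target odds = 3.
Need (27/973) × (92/7)ⁿ ≥ 3, i.e. (92/7)ⁿ ≥ 973/9.
(92/7)¹ = 92/7 falls short of 973/9 but (92/7)² = 8464/49 reaches it, so n = 2.

2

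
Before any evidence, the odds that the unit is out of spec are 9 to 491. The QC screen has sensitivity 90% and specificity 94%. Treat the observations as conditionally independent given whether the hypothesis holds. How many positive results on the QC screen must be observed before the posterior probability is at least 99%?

4

Prior odds = 9/491.
False-positive rate = 1 − 0.94 = 0.06; likelihood ratio of a positive = 0.9/0.06 = 15.
Target posterior odds = 0.99/0.01 = 99.
Require 15ⁿ ≥ 99 ÷ (9/491) = 5401.
15³ = 3375 falls short of 5401 but 15⁴ = 50625 reaches it, so n = 4.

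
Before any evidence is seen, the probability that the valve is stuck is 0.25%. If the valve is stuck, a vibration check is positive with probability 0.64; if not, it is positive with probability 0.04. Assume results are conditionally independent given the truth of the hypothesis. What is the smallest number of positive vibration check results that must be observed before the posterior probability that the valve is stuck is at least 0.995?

Prior odds: 0.0025 ÷ 0.9975 = 1/399.
Likelihood ratio of a positive = 0.64/0.04 = 16.
Target posterior odds = 0.995/0.005 = 199.
Require 16ⁿ ≥ 199 ÷ (1/399) = 79401.
16⁴ = 65536 falls short of 79401 but 16⁵ = 1048576 reaches it, so n = 5.

5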